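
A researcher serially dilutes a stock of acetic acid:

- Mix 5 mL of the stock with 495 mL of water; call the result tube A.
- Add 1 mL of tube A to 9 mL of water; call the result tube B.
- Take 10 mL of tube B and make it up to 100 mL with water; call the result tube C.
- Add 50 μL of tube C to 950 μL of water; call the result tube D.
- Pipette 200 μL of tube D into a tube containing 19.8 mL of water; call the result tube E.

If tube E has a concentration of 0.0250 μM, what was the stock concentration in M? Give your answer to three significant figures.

Step 1: 5 mL + 495 mL = 500 mL total → factor 500/5 = 100
Step 2: 1 mL + 9 mL = 10 mL total → factor 10/1 = 10
Step 3: 10 mL brought to 100 mL → factor 100/10 = 10
Step 4: 50 μL + 950 μL = 1000 μL total → factor 1000/50 = 20
Step 5: 200 μL + 19.8 mL = 20000 μL total → factor 20000/200 = 100
Overall dilution factor = 100 × 10 × 10 × 20 × 100 = 2 × 10^7
Stock = 0.0250 μM × 2 × 10^7 = 5.000 × 10^5 μM = 0.500 M

0.500 M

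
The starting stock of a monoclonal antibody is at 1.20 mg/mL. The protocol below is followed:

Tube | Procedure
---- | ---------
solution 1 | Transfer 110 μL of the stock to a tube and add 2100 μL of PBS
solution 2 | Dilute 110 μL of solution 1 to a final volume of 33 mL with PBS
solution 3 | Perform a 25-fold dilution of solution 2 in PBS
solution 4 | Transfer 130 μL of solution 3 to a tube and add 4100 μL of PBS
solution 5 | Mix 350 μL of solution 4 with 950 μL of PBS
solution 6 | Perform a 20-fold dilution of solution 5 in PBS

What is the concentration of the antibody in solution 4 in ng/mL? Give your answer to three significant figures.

Step 1: 110 μL + 2100 μL = 2210 μL total → factor 2210/110 = 20.091
Step 2: 110 μL brought to 33 mL → factor 33000/110 = 300
Step 3: 25-fold → factor 25
Step 4: 130 μL + 4100 μL = 4230 μL total → factor 4230/130 = 32.538
Dilution factor through solution 4 = 20.091 × 300 × 25 × 32.538 = 4.903 × 10^6
[solution 4] = 1.20 mg/mL / 4.903 × 10^6 = 2.448 × 10^-7 mg/mL = 0.245 ng/mL

0.245 ng/mL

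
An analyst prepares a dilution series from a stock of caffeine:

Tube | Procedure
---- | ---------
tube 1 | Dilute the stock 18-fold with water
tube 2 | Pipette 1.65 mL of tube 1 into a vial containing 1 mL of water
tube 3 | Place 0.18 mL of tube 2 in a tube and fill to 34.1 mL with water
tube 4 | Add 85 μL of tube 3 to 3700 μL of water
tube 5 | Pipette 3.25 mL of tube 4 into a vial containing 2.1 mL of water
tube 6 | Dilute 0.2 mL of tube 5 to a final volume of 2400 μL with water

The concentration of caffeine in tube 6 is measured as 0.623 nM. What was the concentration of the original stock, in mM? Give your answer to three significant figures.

3.00 mM

Step 1: 18-fold → factor 18
Step 2: 1.65 mL + 1 mL = 2.65 mL total → factor 2.65/1.65 = 1.6061
Step 3: 0.18 mL brought to 34.1 mL → factor 34.1/0.18 = 189.44
Step 4: 85 μL + 3700 μL = 3785 μL total → factor 3785/85 = 44.529
Step 5: 3.25 mL + 2.1 mL = 5.35 mL total → factor 5.35/3.25 = 1.6462
Step 6: 0.2 mL brought to 2400 μL → factor 2.4/0.2 = 12
Overall dilution factor = 18 × 1.6061 × 189.44 × 44.529 × 1.6462 × 12 = 4.8174 × 10^6
Stock = 0.623 nM × 4.8174 × 10^6 = 3.001 × 10^6 nM = 3.00 mM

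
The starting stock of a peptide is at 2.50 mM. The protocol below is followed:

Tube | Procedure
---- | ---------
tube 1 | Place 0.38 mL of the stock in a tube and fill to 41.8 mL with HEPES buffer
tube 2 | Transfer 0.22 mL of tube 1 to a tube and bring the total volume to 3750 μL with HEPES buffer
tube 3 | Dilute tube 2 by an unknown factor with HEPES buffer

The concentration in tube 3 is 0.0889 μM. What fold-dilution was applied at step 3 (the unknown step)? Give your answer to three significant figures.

Step 1: 0.38 mL brought to 41.8 mL → factor 41.8/0.38 = 110
Step 2: 0.22 mL brought to 3750 μL → factor 3.75/0.22 = 17.045
Step 3: unknown factor x
Product of known-step factors = 1875
Overall factor = 2.50 mM / (0.0889 μM) = 28121
x = 28121 / 1875 = 15.0

15.0-fold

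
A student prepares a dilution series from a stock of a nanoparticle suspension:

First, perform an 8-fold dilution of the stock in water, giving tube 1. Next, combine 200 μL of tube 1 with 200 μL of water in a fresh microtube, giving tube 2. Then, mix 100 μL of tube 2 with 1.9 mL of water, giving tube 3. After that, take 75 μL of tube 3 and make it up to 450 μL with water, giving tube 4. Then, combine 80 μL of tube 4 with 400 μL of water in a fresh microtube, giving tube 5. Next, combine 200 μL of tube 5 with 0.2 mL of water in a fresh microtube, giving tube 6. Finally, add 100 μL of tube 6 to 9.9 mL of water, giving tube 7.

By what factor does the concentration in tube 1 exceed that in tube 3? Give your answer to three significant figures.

Step 1: 8-fold → factor 8
Step 2: 200 μL + 200 μL = 400 μL total → factor 400/200 = 2
Step 3: 100 μL + 1.9 mL = 2000 μL total → factor 2000/100 = 20
Dilution factor to tube 1 = 8; to tube 3 = 320
[tube 1]/[tube 3] = (factor to tube 3)/(factor to tube 1) = 320/8 = 40.0

40.0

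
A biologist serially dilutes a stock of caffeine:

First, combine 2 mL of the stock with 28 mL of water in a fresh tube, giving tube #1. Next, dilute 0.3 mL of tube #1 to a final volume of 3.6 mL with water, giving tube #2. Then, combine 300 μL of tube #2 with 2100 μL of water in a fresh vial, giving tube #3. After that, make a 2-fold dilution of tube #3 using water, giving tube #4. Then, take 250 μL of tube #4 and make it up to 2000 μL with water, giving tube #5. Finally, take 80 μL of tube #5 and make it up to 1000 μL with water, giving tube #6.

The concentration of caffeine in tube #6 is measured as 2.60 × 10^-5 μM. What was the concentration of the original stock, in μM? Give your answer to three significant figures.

Step 1: 2 mL + 28 mL = 30 mL total → factor 30/2 = 15
Step 2: 0.3 mL brought to 3.6 mL → factor 3.6/0.3 = 12
Step 3: 300 μL + 2100 μL = 2400 μL total → factor 2400/300 = 8
Step 4: 2-fold → factor 2
Step 5: 250 μL brought to 2000 μL → factor 2000/250 = 8
Step 6: 80 μL brought to 1000 μL → factor 1000/80 = 12.5
Overall dilution factor = 15 × 12 × 8 × 2 × 8 × 12.5 = 2.88 × 10^5
Stock = 2.60 × 10^-5 μM × 2.88 × 10^5 = 7.49 μM

7.49 μM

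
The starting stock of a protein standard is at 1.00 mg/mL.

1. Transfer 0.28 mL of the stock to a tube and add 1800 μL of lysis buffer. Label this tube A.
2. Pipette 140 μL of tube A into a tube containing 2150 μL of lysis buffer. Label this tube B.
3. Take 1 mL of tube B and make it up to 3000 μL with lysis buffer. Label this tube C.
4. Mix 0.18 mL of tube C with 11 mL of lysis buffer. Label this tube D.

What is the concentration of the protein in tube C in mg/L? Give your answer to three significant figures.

2.74 mg/L

Step 1: 0.28 mL + 1800 μL = 2.08 mL total → factor 2.08/0.28 = 7.4286
Step 2: 140 μL + 2150 μL = 2290 μL total → factor 2290/140 = 16.357
Step 3: 1 mL brought to 3000 μL → factor 3/1 = 3
Dilution factor through tube C = 7.4286 × 16.357 × 3 = 364.53
[tube C] = 1.00 mg/mL / 364.53 = 0.002743 mg/mL = 2.74 mg/L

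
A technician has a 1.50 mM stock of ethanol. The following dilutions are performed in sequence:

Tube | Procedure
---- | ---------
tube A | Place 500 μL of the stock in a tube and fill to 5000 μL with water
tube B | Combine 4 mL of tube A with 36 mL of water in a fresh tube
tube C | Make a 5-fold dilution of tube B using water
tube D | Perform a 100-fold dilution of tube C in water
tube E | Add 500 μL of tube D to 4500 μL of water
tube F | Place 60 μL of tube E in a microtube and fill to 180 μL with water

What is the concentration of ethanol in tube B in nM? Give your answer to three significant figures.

Step 1: 500 μL brought to 5000 μL → factor 5000/500 = 10
Step 2: 4 mL + 36 mL = 40 mL total → factor 40/4 = 10
Dilution factor through tube B = 10 × 10 = 100
[tube B] = 1.50 mM / 100 = 0.01500 mM = 1.50 × 10^4 nM

1.50 × 10^4 nM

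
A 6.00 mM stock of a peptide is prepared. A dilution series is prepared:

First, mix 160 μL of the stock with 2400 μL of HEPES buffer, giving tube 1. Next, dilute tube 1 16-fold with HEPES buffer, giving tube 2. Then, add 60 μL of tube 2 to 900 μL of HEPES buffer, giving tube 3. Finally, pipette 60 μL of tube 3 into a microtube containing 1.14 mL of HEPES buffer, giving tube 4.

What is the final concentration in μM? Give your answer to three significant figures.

Step 1: 160 μL + 2400 μL = 2560 μL total → factor 2560/160 = 16
Step 2: 16-fold → factor 16
Step 3: 60 μL + 900 μL = 960 μL total → factor 960/60 = 16
Step 4: 60 μL + 1.14 mL = 1200 μL total → factor 1200/60 = 20
Overall dilution factor = 16 × 16 × 16 × 20 = 81920
Final = 6.00 mM / 81920 = 7.324 × 10^-5 mM = 0.0732 μM

0.0732 μM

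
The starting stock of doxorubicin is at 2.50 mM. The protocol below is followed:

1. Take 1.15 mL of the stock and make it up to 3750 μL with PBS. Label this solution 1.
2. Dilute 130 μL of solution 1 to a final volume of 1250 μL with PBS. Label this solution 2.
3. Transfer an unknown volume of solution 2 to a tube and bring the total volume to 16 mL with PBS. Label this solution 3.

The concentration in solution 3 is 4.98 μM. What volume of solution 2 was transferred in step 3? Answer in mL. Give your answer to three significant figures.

0.999 mL

Step 1: 1.15 mL brought to 3750 μL → factor 3.75/1.15 = 3.2609
Step 2: 130 μL brought to 1250 μL → factor 1250/130 = 9.6154
Step 3: v brought to 16 mL → factor = 16 mL/v
Product of known-step factors = 31.355
Overall factor = 2.50 mM / (4.98 μM) = 502.01
Step-3 factor = 502.01 / 31.355 = 16.011
v = 16 mL / 16.011 = 0.999 mL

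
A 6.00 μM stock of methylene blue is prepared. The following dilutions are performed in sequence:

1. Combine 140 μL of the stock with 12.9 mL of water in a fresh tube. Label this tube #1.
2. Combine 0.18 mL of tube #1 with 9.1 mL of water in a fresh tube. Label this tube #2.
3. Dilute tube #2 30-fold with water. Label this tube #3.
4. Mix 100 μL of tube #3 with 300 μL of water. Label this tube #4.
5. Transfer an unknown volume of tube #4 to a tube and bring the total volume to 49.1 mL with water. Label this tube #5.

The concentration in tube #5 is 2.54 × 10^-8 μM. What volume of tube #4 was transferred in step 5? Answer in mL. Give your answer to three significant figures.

Step 1: 140 μL + 12.9 mL = 13040 μL total → factor 13040/140 = 93.143
Step 2: 0.18 mL + 9.1 mL = 9.28 mL total → factor 9.28/0.18 = 51.556
Step 3: 30-fold → factor 30
Step 4: 100 μL + 300 μL = 400 μL total → factor 400/100 = 4
Step 5: v brought to 49.1 mL → factor = 49.1 mL/v
Product of known-step factors = 5.7624 × 10^5
Overall factor = 6.00 μM / (2.54 × 10^-8 μM) = 2.3622 × 10^8
Step-5 factor = 2.3622 × 10^8 / 5.7624 × 10^5 = 409.93
v = 49.1 mL / 409.93 = 0.120 mL

0.120 mL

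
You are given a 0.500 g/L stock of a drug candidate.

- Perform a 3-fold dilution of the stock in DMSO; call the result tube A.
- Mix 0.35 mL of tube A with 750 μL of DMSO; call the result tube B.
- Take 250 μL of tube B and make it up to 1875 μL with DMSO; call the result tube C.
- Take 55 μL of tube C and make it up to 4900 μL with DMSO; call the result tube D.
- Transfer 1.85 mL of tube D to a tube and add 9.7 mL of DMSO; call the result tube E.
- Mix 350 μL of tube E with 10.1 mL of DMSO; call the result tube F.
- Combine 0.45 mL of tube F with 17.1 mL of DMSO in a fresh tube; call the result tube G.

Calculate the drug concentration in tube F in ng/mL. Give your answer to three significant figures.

Step 1: 3-fold → factor 3
Step 2: 0.35 mL + 750 μL = 1.1 mL total → factor 1.1/0.35 = 3.1429
Step 3: 250 μL brought to 1875 μL → factor 1875/250 = 7.5
Step 4: 55 μL brought to 4900 μL → factor 4900/55 = 89.091
Step 5: 1.85 mL + 9.7 mL = 11.55 mL total → factor 11.55/1.85 = 6.2432
Step 6: 350 μL + 10.1 mL = 10450 μL total → factor 10450/350 = 29.857
Dilution factor through tube F = 3 × 3.1429 × 7.5 × 89.091 × 6.2432 × 29.857 = 1.1744 × 10^6
[tube F] = 0.500 g/L / 1.1744 × 10^6 = 4.258 × 10^-7 g/L = 0.426 ng/mL

0.426 ng/mL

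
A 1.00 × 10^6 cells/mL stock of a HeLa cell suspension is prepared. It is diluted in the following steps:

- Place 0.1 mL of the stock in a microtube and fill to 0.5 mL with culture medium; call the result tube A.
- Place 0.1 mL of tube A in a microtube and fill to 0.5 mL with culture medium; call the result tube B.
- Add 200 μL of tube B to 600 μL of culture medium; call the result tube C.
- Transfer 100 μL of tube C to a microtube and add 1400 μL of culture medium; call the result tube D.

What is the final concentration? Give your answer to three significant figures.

Step 1: 0.1 mL brought to 0.5 mL → factor 0.5/0.1 = 5
Step 2: 0.1 mL brought to 0.5 mL → factor 0.5/0.1 = 5
Step 3: 200 μL + 600 μL = 800 μL total → factor 800/200 = 4
Step 4: 100 μL + 1400 μL = 1500 μL total → factor 1500/100 = 15
Overall dilution factor = 5 × 5 × 4 × 15 = 1500
Final = 1.00 × 10^6 cells/mL / 1500 = 667 cells/mL

667 cells/mL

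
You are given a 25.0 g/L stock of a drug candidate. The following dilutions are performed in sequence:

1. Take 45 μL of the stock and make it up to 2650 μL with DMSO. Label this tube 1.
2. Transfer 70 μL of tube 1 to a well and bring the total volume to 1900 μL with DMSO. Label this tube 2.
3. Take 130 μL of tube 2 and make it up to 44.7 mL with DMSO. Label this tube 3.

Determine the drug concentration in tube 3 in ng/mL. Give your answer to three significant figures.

45.5 ng/mL

Step 1: 45 μL brought to 2650 μL → factor 2650/45 = 58.889
Step 2: 70 μL brought to 1900 μL → factor 1900/70 = 27.143
Step 3: 130 μL brought to 44.7 mL → factor 44700/130 = 343.85
Overall dilution factor = 58.889 × 27.143 × 343.85 = 5.4961 × 10^5
Final = 25.0 g/L / 5.4961 × 10^5 = 4.549 × 10^-5 g/L = 45.5 ng/mL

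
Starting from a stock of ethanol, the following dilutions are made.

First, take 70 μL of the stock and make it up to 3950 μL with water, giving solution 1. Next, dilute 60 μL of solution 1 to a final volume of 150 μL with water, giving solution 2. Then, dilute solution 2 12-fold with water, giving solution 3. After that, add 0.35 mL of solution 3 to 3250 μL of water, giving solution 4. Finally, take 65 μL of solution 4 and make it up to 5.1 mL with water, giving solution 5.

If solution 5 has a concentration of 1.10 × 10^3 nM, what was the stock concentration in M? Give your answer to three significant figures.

Step 1: 70 μL brought to 3950 μL → factor 3950/70 = 56.429
Step 2: 60 μL brought to 150 μL → factor 150/60 = 2.5
Step 3: 12-fold → factor 12
Step 4: 0.35 mL + 3250 μL = 3.6 mL total → factor 3.6/0.35 = 10.286
Step 5: 65 μL brought to 5.1 mL → factor 5100/65 = 78.462
Overall dilution factor = 56.429 × 2.5 × 12 × 10.286 × 78.462 = 1.3662 × 10^6
Stock = 1.10 × 10^3 nM × 1.3662 × 10^6 = 1.503 × 10^9 nM = 1.50 M

1.50 M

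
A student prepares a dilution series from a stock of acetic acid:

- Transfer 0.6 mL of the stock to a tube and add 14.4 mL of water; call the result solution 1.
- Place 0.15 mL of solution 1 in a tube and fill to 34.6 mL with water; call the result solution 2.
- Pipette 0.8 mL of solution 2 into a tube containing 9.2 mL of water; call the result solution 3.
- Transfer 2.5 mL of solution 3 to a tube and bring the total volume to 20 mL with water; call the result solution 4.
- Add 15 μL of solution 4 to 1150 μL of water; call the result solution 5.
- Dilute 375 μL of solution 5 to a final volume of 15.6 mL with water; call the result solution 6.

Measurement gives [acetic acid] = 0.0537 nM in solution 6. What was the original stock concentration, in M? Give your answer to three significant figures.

Step 1: 0.6 mL + 14.4 mL = 15 mL total → factor 15/0.6 = 25
Step 2: 0.15 mL brought to 34.6 mL → factor 34.6/0.15 = 230.67
Step 3: 0.8 mL + 9.2 mL = 10 mL total → factor 10/0.8 = 12.5
Step 4: 2.5 mL brought to 20 mL → factor 20/2.5 = 8
Step 5: 15 μL + 1150 μL = 1165 μL total → factor 1165/15 = 77.667
Step 6: 375 μL brought to 15.6 mL → factor 15600/375 = 41.6
Overall dilution factor = 25 × 230.67 × 12.5 × 8 × 77.667 × 41.6 = 1.8632 × 10^9
Stock = 0.0537 nM × 1.8632 × 10^9 = 1.001 × 10^8 nM = 0.100 M

0.100 M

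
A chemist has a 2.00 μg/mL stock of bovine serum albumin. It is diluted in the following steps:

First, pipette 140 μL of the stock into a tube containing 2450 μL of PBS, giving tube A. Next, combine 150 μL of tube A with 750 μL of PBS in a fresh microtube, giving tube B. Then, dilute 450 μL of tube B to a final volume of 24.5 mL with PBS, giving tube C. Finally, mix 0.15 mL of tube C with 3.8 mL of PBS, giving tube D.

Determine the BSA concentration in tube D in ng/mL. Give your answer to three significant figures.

Step 1: 140 μL + 2450 μL = 2590 μL total → factor 2590/140 = 18.5
Step 2: 150 μL + 750 μL = 900 μL total → factor 900/150 = 6
Step 3: 450 μL brought to 24.5 mL → factor 24500/450 = 54.444
Step 4: 0.15 mL + 3.8 mL = 3.95 mL total → factor 3.95/0.15 = 26.333
Overall dilution factor = 18.5 × 6 × 54.444 × 26.333 = 1.5914 × 10^5
Final = 2.00 μg/mL / 1.5914 × 10^5 = 1.257 × 10^-5 μg/mL = 0.0126 ng/mL

0.0126 ng/mL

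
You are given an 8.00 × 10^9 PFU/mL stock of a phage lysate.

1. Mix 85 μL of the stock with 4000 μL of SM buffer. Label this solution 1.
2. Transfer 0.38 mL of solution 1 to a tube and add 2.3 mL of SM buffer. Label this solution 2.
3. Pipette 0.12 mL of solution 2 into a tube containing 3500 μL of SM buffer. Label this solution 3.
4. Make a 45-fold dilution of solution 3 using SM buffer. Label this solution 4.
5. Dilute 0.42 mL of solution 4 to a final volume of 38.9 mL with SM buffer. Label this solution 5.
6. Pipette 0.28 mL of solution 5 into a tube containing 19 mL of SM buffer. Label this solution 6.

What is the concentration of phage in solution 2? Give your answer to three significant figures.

Step 1: 85 μL + 4000 μL = 4085 μL total → factor 4085/85 = 48.059
Step 2: 0.38 mL + 2.3 mL = 2.68 mL total → factor 2.68/0.38 = 7.0526
Dilution factor through solution 2 = 48.059 × 7.0526 = 338.94
[solution 2] = 8.00 × 10^9 PFU/mL / 338.94 = 2.36 × 10^7 PFU/mL

2.36 × 10^7 PFU/mL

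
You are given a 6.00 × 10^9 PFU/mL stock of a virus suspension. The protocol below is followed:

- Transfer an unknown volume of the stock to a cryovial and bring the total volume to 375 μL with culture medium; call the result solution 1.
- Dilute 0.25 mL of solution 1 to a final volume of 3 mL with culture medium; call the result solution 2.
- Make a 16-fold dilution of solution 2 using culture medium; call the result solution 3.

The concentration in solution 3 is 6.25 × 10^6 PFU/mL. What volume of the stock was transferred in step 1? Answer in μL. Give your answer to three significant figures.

Step 1: v brought to 375 μL → factor = 375 μL/v
Step 2: 0.25 mL brought to 3 mL → factor 3/0.25 = 12
Step 3: 16-fold → factor 16
Product of known-step factors = 192
Overall factor = 6.00 × 10^9 PFU/mL / (6.25 × 10^6 PFU/mL) = 960
Step-1 factor = 960 / 192 = 5
v = 375 μL / 5 = 75.0 μL

75.0 μL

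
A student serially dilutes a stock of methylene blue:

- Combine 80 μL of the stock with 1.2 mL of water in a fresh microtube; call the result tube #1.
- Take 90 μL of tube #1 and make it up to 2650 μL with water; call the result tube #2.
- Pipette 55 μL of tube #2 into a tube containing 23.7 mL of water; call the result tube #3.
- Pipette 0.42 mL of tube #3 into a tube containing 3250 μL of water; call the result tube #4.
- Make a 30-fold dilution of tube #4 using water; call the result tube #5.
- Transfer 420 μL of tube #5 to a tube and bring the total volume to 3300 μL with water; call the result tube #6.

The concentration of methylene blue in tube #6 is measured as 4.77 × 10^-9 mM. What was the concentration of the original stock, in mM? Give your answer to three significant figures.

Step 1: 80 μL + 1.2 mL = 1280 μL total → factor 1280/80 = 16
Step 2: 90 μL brought to 2650 μL → factor 2650/90 = 29.444
Step 3: 55 μL + 23.7 mL = 23755 μL total → factor 23755/55 = 431.91
Step 4: 0.42 mL + 3250 μL = 3.67 mL total → factor 3.67/0.42 = 8.7381
Step 5: 30-fold → factor 30
Step 6: 420 μL brought to 3300 μL → factor 3300/420 = 7.8571
Overall dilution factor = 16 × 29.444 × 431.91 × 8.7381 × 30 × 7.8571 = 4.191 × 10^8
Stock = 4.77 × 10^-9 mM × 4.191 × 10^8 = 2.00 mM

2.00 mM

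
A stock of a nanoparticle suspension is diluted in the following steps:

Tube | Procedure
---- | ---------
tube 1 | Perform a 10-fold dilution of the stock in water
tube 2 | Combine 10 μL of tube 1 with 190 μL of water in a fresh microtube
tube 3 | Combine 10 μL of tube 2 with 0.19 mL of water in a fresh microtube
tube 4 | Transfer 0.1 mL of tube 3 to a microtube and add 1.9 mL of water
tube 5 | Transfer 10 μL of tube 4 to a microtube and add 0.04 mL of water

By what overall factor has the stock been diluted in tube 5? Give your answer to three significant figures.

Step 1: 10-fold → factor 10
Step 2: 10 μL + 190 μL = 200 μL total → factor 200/10 = 20
Step 3: 10 μL + 0.19 mL = 200 μL total → factor 200/10 = 20
Step 4: 0.1 mL + 1.9 mL = 2 mL total → factor 2/0.1 = 20
Step 5: 10 μL + 0.04 mL = 50 μL total → factor 50/10 = 5
Overall dilution factor = 10 × 20 × 20 × 20 × 5 = 4 × 10^5

4.00 × 10^5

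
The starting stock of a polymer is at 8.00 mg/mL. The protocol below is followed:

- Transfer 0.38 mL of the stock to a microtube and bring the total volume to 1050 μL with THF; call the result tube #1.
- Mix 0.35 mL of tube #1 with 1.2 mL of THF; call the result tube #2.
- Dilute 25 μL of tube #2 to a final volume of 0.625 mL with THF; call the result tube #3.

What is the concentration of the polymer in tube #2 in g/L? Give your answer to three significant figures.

0.654 g/L

Step 1: 0.38 mL brought to 1050 μL → factor 1.05/0.38 = 2.7632
Step 2: 0.35 mL + 1.2 mL = 1.55 mL total → factor 1.55/0.35 = 4.4286
Dilution factor through tube #2 = 2.7632 × 4.4286 = 12.237
[tube #2] = 8.00 mg/mL / 12.237 = 0.6538 mg/mL = 0.654 g/L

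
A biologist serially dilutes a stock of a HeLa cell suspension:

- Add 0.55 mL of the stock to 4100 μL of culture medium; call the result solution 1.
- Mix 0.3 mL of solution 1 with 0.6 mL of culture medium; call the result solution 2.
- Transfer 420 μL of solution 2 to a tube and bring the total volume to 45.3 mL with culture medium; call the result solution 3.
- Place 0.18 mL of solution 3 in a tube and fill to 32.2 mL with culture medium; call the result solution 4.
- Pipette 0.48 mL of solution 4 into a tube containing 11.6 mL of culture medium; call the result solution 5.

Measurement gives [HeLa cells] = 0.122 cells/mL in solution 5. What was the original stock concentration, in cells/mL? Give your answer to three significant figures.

1.50 × 10^6 cells/mL

Step 1: 0.55 mL + 4100 μL = 4.65 mL total → factor 4.65/0.55 = 8.4545
Step 2: 0.3 mL + 0.6 mL = 0.9 mL total → factor 0.9/0.3 = 3
Step 3: 420 μL brought to 45.3 mL → factor 45300/420 = 107.86
Step 4: 0.18 mL brought to 32.2 mL → factor 32.2/0.18 = 178.89
Step 5: 0.48 mL + 11.6 mL = 12.08 mL total → factor 12.08/0.48 = 25.167
Overall dilution factor = 8.4545 × 3 × 107.86 × 178.89 × 25.167 = 1.2316 × 10^7
Stock = 0.122 cells/mL × 1.2316 × 10^7 = 1.50 × 10^6 cells/mL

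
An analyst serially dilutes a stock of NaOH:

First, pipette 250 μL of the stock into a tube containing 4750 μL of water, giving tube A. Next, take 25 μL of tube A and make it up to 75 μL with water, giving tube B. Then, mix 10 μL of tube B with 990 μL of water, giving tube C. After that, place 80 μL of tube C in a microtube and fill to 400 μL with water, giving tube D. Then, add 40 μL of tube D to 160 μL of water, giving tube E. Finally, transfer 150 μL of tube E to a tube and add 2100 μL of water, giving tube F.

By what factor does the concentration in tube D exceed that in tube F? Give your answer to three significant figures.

75.0

Step 1: 250 μL + 4750 μL = 5000 μL total → factor 5000/250 = 20
Step 2: 25 μL brought to 75 μL → factor 75/25 = 3
Step 3: 10 μL + 990 μL = 1000 μL total → factor 1000/10 = 100
Step 4: 80 μL brought to 400 μL → factor 400/80 = 5
Step 5: 40 μL + 160 μL = 200 μL total → factor 200/40 = 5
Step 6: 150 μL + 2100 μL = 2250 μL total → factor 2250/150 = 15
Dilution factor to tube D = 30000; to tube F = 2.25 × 10^6
[tube D]/[tube F] = (factor to tube F)/(factor to tube D) = 2.25 × 10^6/30000 = 75.0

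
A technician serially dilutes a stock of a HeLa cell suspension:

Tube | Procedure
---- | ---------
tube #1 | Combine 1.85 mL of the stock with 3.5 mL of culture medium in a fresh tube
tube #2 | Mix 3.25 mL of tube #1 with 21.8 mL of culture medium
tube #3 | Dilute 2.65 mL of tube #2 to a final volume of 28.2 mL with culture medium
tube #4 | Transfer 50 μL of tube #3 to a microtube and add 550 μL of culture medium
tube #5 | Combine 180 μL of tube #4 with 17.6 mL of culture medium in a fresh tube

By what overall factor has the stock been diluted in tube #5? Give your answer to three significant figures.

2.81 × 10^5

Step 1: 1.85 mL + 3.5 mL = 5.35 mL total → factor 5.35/1.85 = 2.8919
Step 2: 3.25 mL + 21.8 mL = 25.05 mL total → factor 25.05/3.25 = 7.7077
Step 3: 2.65 mL brought to 28.2 mL → factor 28.2/2.65 = 10.642
Step 4: 50 μL + 550 μL = 600 μL total → factor 600/50 = 12
Step 5: 180 μL + 17.6 mL = 17780 μL total → factor 17780/180 = 98.778
Overall dilution factor = 2.8919 × 7.7077 × 10.642 × 12 × 98.778 = 2.8116 × 10^5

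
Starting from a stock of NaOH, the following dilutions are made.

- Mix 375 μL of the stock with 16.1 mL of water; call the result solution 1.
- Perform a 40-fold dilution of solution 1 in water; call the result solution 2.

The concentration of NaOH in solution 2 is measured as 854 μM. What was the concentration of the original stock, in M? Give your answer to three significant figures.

Step 1: 375 μL + 16.1 mL = 16475 μL total → factor 16475/375 = 43.933
Step 2: 40-fold → factor 40
Overall dilution factor = 43.933 × 40 = 1757.3
Stock = 854 μM × 1757.3 = 1.501 × 10^6 μM = 1.50 M

1.50 M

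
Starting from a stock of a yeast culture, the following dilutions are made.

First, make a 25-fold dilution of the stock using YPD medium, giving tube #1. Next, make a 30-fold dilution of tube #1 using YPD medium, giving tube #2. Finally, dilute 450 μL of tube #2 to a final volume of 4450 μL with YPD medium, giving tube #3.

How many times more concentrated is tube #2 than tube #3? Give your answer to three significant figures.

9.89

Step 1: 25-fold → factor 25
Step 2: 30-fold → factor 30
Step 3: 450 μL brought to 4450 μL → factor 4450/450 = 9.8889
Dilution factor to tube #2 = 750; to tube #3 = 7416.7
[tube #2]/[tube #3] = (factor to tube #3)/(factor to tube #2) = 7416.7/750 = 9.89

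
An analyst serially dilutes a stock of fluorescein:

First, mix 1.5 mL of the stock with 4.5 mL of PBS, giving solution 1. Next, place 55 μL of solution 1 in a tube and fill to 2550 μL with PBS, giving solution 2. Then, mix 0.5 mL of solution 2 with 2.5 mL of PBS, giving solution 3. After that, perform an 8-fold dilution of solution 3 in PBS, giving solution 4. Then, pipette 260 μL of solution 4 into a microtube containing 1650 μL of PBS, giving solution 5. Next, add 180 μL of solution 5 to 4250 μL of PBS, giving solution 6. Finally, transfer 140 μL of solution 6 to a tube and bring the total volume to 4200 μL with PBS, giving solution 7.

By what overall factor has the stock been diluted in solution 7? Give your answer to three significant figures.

4.83 × 10^7

Step 1: 1.5 mL + 4.5 mL = 6 mL total → factor 6/1.5 = 4
Step 2: 55 μL brought to 2550 μL → factor 2550/55 = 46.364
Step 3: 0.5 mL + 2.5 mL = 3 mL total → factor 3/0.5 = 6
Step 4: 8-fold → factor 8
Step 5: 260 μL + 1650 μL = 1910 μL total → factor 1910/260 = 7.3462
Step 6: 180 μL + 4250 μL = 4430 μL total → factor 4430/180 = 24.611
Step 7: 140 μL brought to 4200 μL → factor 4200/140 = 30
Overall dilution factor = 4 × 46.364 × 6 × 8 × 7.3462 × 24.611 × 30 = 4.8283 × 10^7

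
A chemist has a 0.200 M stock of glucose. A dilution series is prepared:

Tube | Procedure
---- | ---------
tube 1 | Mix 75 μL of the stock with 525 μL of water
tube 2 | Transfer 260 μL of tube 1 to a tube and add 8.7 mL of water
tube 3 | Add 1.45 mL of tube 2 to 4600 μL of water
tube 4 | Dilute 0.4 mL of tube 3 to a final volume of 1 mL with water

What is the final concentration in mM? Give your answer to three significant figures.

Step 1: 75 μL + 525 μL = 600 μL total → factor 600/75 = 8
Step 2: 260 μL + 8.7 mL = 8960 μL total → factor 8960/260 = 34.462
Step 3: 1.45 mL + 4600 μL = 6.05 mL total → factor 6.05/1.45 = 4.1724
Step 4: 0.4 mL brought to 1 mL → factor 1/0.4 = 2.5
Overall dilution factor = 8 × 34.462 × 4.1724 × 2.5 = 2875.8
Final = 0.200 M / 2875.8 = 6.955 × 10^-5 M = 0.0695 mM

0.0695 mM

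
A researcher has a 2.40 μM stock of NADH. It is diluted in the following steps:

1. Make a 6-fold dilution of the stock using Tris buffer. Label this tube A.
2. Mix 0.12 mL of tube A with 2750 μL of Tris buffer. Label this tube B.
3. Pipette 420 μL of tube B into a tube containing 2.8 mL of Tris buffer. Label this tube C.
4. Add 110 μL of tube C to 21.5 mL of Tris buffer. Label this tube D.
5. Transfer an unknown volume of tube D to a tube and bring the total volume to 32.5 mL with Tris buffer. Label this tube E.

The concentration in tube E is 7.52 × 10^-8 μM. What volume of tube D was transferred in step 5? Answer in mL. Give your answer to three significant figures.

Step 1: 6-fold → factor 6
Step 2: 0.12 mL + 2750 μL = 2.87 mL total → factor 2.87/0.12 = 23.917
Step 3: 420 μL + 2.8 mL = 3220 μL total → factor 3220/420 = 7.6667
Step 4: 110 μL + 21.5 mL = 21610 μL total → factor 21610/110 = 196.45
Step 5: v brought to 32.5 mL → factor = 32.5 mL/v
Product of known-step factors = 2.1613 × 10^5
Overall factor = 2.40 μM / (7.52 × 10^-8 μM) = 3.1915 × 10^7
Step-5 factor = 3.1915 × 10^7 / 2.1613 × 10^5 = 147.66
v = 32.5 mL / 147.66 = 0.220 mL

0.220 mL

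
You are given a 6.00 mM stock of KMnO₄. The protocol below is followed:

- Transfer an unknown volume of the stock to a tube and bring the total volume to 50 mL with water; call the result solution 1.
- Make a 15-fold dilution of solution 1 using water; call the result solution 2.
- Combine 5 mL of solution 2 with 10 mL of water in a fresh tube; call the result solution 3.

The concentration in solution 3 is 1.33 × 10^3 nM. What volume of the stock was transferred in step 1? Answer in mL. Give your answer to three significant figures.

Step 1: v brought to 50 mL → factor = 50 mL/v
Step 2: 15-fold → factor 15
Step 3: 5 mL + 10 mL = 15 mL total → factor 15/5 = 3
Product of known-step factors = 45
Overall factor = 6.00 mM / (1.33 × 10^3 nM) = 4511.3
Step-1 factor = 4511.3 / 45 = 100.25
v = 50 mL / 100.25 = 0.499 mL

0.499 mL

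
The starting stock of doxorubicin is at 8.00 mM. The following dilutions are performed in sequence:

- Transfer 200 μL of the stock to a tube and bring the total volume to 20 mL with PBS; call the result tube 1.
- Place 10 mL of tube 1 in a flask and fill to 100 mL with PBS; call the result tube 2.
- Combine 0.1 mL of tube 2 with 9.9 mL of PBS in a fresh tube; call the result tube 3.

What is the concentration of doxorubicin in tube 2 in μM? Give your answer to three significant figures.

8.00 μM

Step 1: 200 μL brought to 20 mL → factor 20000/200 = 100
Step 2: 10 mL brought to 100 mL → factor 100/10 = 10
Dilution factor through tube 2 = 100 × 10 = 1000
[tube 2] = 8.00 mM / 1000 = 0.008000 mM = 8.00 μM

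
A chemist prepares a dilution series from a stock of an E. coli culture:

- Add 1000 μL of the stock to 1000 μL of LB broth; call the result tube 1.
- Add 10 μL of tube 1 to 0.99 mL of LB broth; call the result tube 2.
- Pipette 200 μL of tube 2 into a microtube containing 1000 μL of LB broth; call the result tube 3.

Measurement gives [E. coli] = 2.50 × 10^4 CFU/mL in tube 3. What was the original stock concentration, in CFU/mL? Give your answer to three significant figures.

Step 1: 1000 μL + 1000 μL = 2000 μL total → factor 2000/1000 = 2
Step 2: 10 μL + 0.99 mL = 1000 μL total → factor 1000/10 = 100
Step 3: 200 μL + 1000 μL = 1200 μL total → factor 1200/200 = 6
Overall dilution factor = 2 × 100 × 6 = 1200
Stock = 2.50 × 10^4 CFU/mL × 1200 = 3.00 × 10^7 CFU/mL

3.00 × 10^7 CFU/mL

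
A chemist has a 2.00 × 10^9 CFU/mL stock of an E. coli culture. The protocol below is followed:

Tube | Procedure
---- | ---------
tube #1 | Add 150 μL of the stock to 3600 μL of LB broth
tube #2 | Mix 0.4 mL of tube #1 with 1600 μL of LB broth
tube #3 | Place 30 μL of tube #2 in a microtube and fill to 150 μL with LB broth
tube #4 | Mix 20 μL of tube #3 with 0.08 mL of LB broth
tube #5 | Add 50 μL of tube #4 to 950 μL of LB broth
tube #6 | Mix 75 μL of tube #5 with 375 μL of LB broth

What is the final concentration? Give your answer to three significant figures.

5.33 × 10^3 CFU/mL

Step 1: 150 μL + 3600 μL = 3750 μL total → factor 3750/150 = 25
Step 2: 0.4 mL + 1600 μL = 2 mL total → factor 2/0.4 = 5
Step 3: 30 μL brought to 150 μL → factor 150/30 = 5
Step 4: 20 μL + 0.08 mL = 100 μL total → factor 100/20 = 5
Step 5: 50 μL + 950 μL = 1000 μL total → factor 1000/50 = 20
Step 6: 75 μL + 375 μL = 450 μL total → factor 450/75 = 6
Overall dilution factor = 25 × 5 × 5 × 5 × 20 × 6 = 3.75 × 10^5
Final = 2.00 × 10^9 CFU/mL / 3.75 × 10^5 = 5.33 × 10^3 CFU/mL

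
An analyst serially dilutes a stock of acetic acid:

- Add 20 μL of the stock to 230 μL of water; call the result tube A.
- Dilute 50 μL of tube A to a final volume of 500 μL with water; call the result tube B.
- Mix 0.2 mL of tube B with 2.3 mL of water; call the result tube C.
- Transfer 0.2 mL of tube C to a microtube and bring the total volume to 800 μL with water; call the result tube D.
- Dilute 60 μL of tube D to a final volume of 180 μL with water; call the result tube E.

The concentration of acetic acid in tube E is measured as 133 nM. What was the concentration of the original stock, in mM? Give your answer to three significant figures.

Step 1: 20 μL + 230 μL = 250 μL total → factor 250/20 = 12.5
Step 2: 50 μL brought to 500 μL → factor 500/50 = 10
Step 3: 0.2 mL + 2.3 mL = 2.5 mL total → factor 2.5/0.2 = 12.5
Step 4: 0.2 mL brought to 800 μL → factor 0.8/0.2 = 4
Step 5: 60 μL brought to 180 μL → factor 180/60 = 3
Overall dilution factor = 12.5 × 10 × 12.5 × 4 × 3 = 18750
Stock = 133 nM × 18750 = 2.494 × 10^6 nM = 2.49 mM

2.49 mM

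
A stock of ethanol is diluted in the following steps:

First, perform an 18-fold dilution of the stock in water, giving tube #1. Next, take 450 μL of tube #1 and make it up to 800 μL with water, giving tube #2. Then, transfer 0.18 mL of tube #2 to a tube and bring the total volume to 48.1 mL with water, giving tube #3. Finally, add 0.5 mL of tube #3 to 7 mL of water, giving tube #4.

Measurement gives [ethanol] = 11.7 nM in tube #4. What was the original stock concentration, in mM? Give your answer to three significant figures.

1.50 mM

Step 1: 18-fold → factor 18
Step 2: 450 μL brought to 800 μL → factor 800/450 = 1.7778
Step 3: 0.18 mL brought to 48.1 mL → factor 48.1/0.18 = 267.22
Step 4: 0.5 mL + 7 mL = 7.5 mL total → factor 7.5/0.5 = 15
Overall dilution factor = 18 × 1.7778 × 267.22 × 15 = 1.2827 × 10^5
Stock = 11.7 nM × 1.2827 × 10^5 = 1.501 × 10^6 nM = 1.50 mM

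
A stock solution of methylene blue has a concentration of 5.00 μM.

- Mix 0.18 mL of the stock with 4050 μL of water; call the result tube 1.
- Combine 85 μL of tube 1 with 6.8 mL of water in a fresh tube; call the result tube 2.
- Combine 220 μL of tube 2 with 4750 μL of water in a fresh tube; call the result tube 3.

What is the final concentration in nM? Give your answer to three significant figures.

Step 1: 0.18 mL + 4050 μL = 4.23 mL total → factor 4.23/0.18 = 23.5
Step 2: 85 μL + 6.8 mL = 6885 μL total → factor 6885/85 = 81
Step 3: 220 μL + 4750 μL = 4970 μL total → factor 4970/220 = 22.591
Overall dilution factor = 23.5 × 81 × 22.591 = 43002
Final = 5.00 μM / 43002 = 0.0001163 μM = 0.116 nM

0.116 nM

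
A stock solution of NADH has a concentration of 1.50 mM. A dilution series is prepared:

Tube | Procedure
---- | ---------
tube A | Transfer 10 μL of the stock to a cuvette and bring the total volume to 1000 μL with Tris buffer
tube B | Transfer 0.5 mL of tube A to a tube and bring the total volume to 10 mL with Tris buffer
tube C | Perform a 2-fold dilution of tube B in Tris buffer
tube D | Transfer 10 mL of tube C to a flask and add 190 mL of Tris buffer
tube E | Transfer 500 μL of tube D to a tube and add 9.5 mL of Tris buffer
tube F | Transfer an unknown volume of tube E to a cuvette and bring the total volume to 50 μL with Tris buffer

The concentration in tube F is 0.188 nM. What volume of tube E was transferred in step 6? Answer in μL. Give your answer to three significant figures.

Step 1: 10 μL brought to 1000 μL → factor 1000/10 = 100
Step 2: 0.5 mL brought to 10 mL → factor 10/0.5 = 20
Step 3: 2-fold → factor 2
Step 4: 10 mL + 190 mL = 200 mL total → factor 200/10 = 20
Step 5: 500 μL + 9.5 mL = 10000 μL total → factor 10000/500 = 20
Step 6: v brought to 50 μL → factor = 50 μL/v
Product of known-step factors = 1.6 × 10^6
Overall factor = 1.50 mM / (0.188 nM) = 7.9787 × 10^6
Step-6 factor = 7.9787 × 10^6 / 1.6 × 10^6 = 4.9867
v = 50 μL / 4.9867 = 10.0 μL

10.0 μL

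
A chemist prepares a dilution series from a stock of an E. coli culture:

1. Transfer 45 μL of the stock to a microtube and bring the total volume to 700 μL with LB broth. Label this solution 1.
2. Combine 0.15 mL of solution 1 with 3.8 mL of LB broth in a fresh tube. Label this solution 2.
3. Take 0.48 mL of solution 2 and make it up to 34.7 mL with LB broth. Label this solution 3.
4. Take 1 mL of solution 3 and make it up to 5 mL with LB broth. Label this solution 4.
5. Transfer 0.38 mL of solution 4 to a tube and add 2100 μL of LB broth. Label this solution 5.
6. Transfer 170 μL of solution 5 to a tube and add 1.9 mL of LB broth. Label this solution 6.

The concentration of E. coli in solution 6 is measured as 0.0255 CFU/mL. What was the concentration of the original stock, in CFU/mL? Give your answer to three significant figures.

Step 1: 45 μL brought to 700 μL → factor 700/45 = 15.556
Step 2: 0.15 mL + 3.8 mL = 3.95 mL total → factor 3.95/0.15 = 26.333
Step 3: 0.48 mL brought to 34.7 mL → factor 34.7/0.48 = 72.292
Step 4: 1 mL brought to 5 mL → factor 5/1 = 5
Step 5: 0.38 mL + 2100 μL = 2.48 mL total → factor 2.48/0.38 = 6.5263
Step 6: 170 μL + 1.9 mL = 2070 μL total → factor 2070/170 = 12.176
Overall dilution factor = 15.556 × 26.333 × 72.292 × 5 × 6.5263 × 12.176 = 1.1766 × 10^7
Stock = 0.0255 CFU/mL × 1.1766 × 10^7 = 3.00 × 10^5 CFU/mL

3.00 × 10^5 CFU/mL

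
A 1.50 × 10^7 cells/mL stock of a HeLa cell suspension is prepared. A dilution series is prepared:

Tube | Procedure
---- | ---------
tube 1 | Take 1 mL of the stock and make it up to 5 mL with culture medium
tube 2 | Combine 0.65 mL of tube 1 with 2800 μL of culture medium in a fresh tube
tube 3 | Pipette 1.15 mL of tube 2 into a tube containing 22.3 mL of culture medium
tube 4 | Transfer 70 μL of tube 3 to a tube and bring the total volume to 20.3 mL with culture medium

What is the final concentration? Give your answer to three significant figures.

95.6 cells/mL

Step 1: 1 mL brought to 5 mL → factor 5/1 = 5
Step 2: 0.65 mL + 2800 μL = 3.45 mL total → factor 3.45/0.65 = 5.3077
Step 3: 1.15 mL + 22.3 mL = 23.45 mL total → factor 23.45/1.15 = 20.391
Step 4: 70 μL brought to 20.3 mL → factor 20300/70 = 290
Overall dilution factor = 5 × 5.3077 × 20.391 × 290 = 1.5693 × 10^5
Final = 1.50 × 10^7 cells/mL / 1.5693 × 10^5 = 95.6 cells/mL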